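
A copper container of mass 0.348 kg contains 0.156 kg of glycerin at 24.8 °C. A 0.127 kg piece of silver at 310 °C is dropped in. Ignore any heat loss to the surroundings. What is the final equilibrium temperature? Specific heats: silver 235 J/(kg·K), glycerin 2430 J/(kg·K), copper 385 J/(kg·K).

Energy conservation, ΣQ = 0:
0.127×235×(T − 310) + 0.156×2430×(T − 24.8) + 0.348×385×(T − 24.8) = 0
29.84(T − 310) + 379.08(T − 24.8) + 133.98(T − 24.8) = 0
542.9 T = 21976
T = 21976/542.9 ≈ 40.48 °C

T_f ≈ 40.5 °C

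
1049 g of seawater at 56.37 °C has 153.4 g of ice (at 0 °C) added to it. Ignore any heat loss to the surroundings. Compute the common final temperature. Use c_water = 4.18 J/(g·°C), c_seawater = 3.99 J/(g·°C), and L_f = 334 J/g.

Sum of m c ΔT and latent-heat terms is zero:
latent heat to melt: 153.4×334 = 51236
  meltwater 0→T: 153.4×4.18×T = 641.21 T
  seawater: 4185.5(T − 56.37)
4826.7 T = 235937 − 51236 = 184702
T ≈ 38.27 °C — above 0 °C, consistent with complete melting.

T_f ≈ 38.3 °C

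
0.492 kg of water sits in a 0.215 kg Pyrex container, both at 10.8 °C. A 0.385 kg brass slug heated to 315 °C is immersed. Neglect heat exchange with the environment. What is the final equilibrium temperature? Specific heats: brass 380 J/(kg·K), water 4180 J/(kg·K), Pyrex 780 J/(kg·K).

T_f ≈ 29.6 °C

Energy conservation, ΣQ = 0:
0.385*380*(T − 315) + 0.492*4180*(T − 10.8) + 0.215*780*(T − 10.8) = 0
2370.6 T = 70107
T ≈ 29.57 °C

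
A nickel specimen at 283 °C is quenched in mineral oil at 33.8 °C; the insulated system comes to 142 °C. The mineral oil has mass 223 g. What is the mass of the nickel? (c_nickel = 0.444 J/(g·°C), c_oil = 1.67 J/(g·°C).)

Taking heat into each body as positive, Σ m c ΔT = 0:
m×0.444×(142 − 283) + 223×1.67×(142 − 33.8) = 0
-62.6 m = -40295
m = -40295/-62.6 ≈ 643.6 g

m ≈ 644 g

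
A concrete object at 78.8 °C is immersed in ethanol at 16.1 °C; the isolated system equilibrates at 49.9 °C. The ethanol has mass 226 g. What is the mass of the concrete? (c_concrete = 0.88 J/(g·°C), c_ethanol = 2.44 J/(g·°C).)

Setting the total heat transfer to zero:
m×0.88×(49.9 − 78.8) + 226×2.44×(49.9 − 16.1) = 0
-25.43 m = -18639
m = -18639/-25.43 ≈ 732.9 g

m ≈ 733 g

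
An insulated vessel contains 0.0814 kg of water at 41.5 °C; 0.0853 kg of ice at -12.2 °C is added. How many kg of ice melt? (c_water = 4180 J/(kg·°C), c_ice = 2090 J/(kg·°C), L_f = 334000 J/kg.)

m_melted ≈ 0.0358 kg

Cooling the water to 0 °C releases 0.0814×4180×41.5 = 14120 J.
Of that, 0.0853×2090×12.2 = 2175 J goes to bring the ice to 0 °C, leaving 11945 J.
To melt every bit of ice: 0.0853×334000 = 28490 J.
11945 J < 28490 J, so only part of the ice melts and the system sits at 0 °C.
m_melted×334000 = 11945  ⇒  m_melted ≈ 0.03576 kg.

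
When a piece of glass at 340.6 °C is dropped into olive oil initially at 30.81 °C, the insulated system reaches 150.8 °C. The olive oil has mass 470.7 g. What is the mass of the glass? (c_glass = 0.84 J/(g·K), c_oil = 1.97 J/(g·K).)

m ≈ 698 g

|Q_glass| = |Q_oil|:
m·0.84·(340.6 − 150.8) = 470.7·1.97·(150.8 − 30.81)
159.43 m = 111264  ⇒  m ≈ 697.9 g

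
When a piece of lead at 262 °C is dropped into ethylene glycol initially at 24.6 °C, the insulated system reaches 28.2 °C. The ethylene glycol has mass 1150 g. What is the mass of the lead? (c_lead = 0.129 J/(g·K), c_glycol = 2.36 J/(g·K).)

m ≈ 324 g

|Q_lead| = |Q_glycol|:
m·0.129·(262 − 28.2) = 1150·2.36·(28.2 − 24.6)
30.16 m = 9770.4  ⇒  m ≈ 324 g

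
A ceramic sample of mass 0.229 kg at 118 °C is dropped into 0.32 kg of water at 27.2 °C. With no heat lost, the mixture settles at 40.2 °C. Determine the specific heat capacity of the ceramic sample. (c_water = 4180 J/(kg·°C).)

Heat gained plus heat lost sum to zero:
0.229·c·(40.2 − 118) + 0.32·4180·(40.2 − 27.2) = 0
-17.82 c = -17389
c = -17389/-17.82 ≈ 976 J/(kg·°C)

c ≈ 976 J/(kg·°C)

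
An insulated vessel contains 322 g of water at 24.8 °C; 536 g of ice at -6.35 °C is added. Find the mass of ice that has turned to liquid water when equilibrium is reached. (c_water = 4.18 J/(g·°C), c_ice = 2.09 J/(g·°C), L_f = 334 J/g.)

m_melted ≈ 78.6 g

Water can give up m c ΔT = 322·4.18·24.8 = 33380 J before reaching 0 °C.
Warming the ice to 0 °C takes 536·2.09·6.35 = 7113.5 J, leaving 26266 J for melting.
Fully melting the ice requires m_ice L_f = 536·334 = 179024 J.
Since 26266 < 179024 J, not all the ice melts; equilibrium is at 0 °C.
Mass melted = 26266/334 ≈ 78.64 g.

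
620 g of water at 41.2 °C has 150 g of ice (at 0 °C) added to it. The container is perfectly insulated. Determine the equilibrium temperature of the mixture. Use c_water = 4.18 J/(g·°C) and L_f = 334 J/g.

T_f ≈ 17.6 °C

Conservation of energy gives ΣQ = 0:
melt ice: 150·334 = 50100
  meltwater 0→T: 150·4.18·T = 627 T
  water cools: 620·4.18·(T − 41.2) = 2591.6(T − 41.2)
3218.6 T = 106774 − 50100 = 56674
T ≈ 17.61 °C (positive, so assuming full melt was valid).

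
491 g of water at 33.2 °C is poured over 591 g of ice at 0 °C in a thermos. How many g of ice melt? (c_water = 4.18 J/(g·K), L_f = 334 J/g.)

m_melted ≈ 204 g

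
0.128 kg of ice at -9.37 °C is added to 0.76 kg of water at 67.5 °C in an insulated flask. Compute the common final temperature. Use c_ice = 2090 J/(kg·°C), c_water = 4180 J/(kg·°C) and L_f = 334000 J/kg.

Heat gained plus heat lost sum to zero:
warm ice to 0 °C: 0.128·2090·(0 − (-9.37)) = 2506.7; melt ice: 0.128·334000 = 42752; meltwater 0→T: 0.128·4180·T = 535.04 T; water: 3176.8(T − 67.5)
3711.8 T = 214434 − 45259 = 169175
T ≈ 45.58 °C. Since T > 0 °C, the all-ice-melts assumption holds.

T_f ≈ 45.6 °C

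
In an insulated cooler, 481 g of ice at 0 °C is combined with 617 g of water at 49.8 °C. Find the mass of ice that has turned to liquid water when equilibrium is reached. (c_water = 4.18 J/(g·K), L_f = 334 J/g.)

m_melted ≈ 385 g

Cooling the water to 0 °C releases 617·4.18·49.8 = 128437 J.
Melting all 481 g of ice would need 481·334 = 160654 J.
That's not enough to melt it all — equilibrium is at 0 °C with ice remaining.
m_melted·334 = 128437  ⇒  m_melted ≈ 384.5 g.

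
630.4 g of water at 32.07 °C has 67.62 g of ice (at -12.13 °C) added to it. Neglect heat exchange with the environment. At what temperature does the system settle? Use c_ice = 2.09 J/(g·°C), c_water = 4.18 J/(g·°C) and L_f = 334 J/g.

Setting the total heat transfer to zero:
ice -12.13→0 °C: 67.62·2.09·12.13 = 1714.3
  melt ice: 67.62·334 = 22585
  warm the meltwater: 282.65 T
  water: 2635.1(T − 32.07)
2917.7 T = 84507 − 24299 = 60207
T ≈ 20.64 °C — above 0 °C, consistent with complete melting.

T_f ≈ 20.6 °C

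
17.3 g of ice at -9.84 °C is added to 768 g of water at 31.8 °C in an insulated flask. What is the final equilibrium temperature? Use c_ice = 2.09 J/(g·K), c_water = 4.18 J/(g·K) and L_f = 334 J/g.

Energy balance with sensible and latent terms:
ice -9.84→0 °C: 17.3·2.09·9.84 = 355.78
  fusion: m_ice L_f = 17.3·334 = 5778.2
  warm the meltwater: 72.31 T
  water: 3210.2(T − 31.8)
3282.6 T = 102086 − 6134 = 95952
T ≈ 29.23 °C. Since T > 0 °C, the all-ice-melts assumption holds.

T_f ≈ 29.2 °C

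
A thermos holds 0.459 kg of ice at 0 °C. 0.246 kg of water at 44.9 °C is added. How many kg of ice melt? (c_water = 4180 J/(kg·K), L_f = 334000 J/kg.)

m_melted ≈ 0.138 kg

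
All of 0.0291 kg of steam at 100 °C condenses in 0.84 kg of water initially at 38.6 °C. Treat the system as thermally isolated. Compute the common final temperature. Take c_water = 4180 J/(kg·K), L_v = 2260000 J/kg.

T_f ≈ 58.8 °C

Energy conservation, ΣQ = 0:
latent heat released on condensation: 0.0291×2260000 = 65766; condensate cools 100→T: 0.0291×4180×(T − 100) = 121.64(T − 100); original water: 3511.2(T − 38.6)
3632.8 T = 65766 + 12164 + 135532 = 213462
T ≈ 58.76 °C (< 100 °C, so full condensation is consistent).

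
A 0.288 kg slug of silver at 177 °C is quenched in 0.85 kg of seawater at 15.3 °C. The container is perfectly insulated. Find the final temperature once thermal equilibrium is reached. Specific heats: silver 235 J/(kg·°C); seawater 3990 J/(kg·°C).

Conservation of energy gives ΣQ = 0:
0.288×235×(T − 177) + 0.85×3990×(T − 15.3) = 0
67.68(T − 177) + 3391.5(T − 15.3) = 0
(67.68 + 3391.5) T = 67.68×177 + 3391.5×15.3
T ≈ 18.46 °C

T_f ≈ 18.5 °C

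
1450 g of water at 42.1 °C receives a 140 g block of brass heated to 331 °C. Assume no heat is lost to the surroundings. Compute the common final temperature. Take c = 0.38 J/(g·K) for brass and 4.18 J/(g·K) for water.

Heat lost by the brass equals heat gained by the water:
140·0.38·(331 − T) = 1450·4.18·(T − 42.1)
53.2(331 − T) = 6061(T − 42.1)
6114.2 T = 272777  ⇒  T ≈ 44.61 °C

T_f ≈ 44.6 °C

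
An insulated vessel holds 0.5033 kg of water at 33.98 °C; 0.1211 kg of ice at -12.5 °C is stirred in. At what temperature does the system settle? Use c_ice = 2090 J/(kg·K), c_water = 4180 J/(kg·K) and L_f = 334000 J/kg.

T_f ≈ 10.7 °C

Energy conservation, ΣQ = 0:
ice -12.5→0 °C: 0.1211×2090×12.5 = 3163.7
  fusion: m_ice L_f = 0.1211×334000 = 40447
  warm the meltwater: 506.2 T
  water cools: 0.5033×4180×(T − 33.98) = 2103.8(T − 33.98)
2610 T = 71487 − 43611 = 27876
T ≈ 10.68 °C — above 0 °C, consistent with complete melting.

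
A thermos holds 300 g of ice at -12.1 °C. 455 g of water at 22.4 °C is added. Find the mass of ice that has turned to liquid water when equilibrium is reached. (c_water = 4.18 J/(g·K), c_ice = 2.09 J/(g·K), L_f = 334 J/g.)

m_melted ≈ 105 g

Water can give up m c ΔT = 455×4.18×22.4 = 42603 J before reaching 0 °C.
Of that, 300×2.09×12.1 = 7586.7 J goes to bring the ice to 0 °C, leaving 35016 J.
Fully melting the ice requires m_ice L_f = 300×334 = 100200 J.
That's not enough to melt it all — equilibrium is at 0 °C with ice remaining.
m_melt = 35016 / L_f = 104.8 g.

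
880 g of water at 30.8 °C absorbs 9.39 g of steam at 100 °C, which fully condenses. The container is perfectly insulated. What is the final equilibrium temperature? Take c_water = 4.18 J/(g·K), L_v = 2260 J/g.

T_f ≈ 37.2 °C

Conservation of energy gives ΣQ = 0:
latent heat released on condensation: 9.39×2260 = 21221; condensed water 100 °C→T: 39.25(T − 100); original water: 3678.4(T − 30.8)
3717.7 T = 21221 + 3925 + 113295 = 138441
T ≈ 37.24 °C (< 100 °C, so full condensation is consistent).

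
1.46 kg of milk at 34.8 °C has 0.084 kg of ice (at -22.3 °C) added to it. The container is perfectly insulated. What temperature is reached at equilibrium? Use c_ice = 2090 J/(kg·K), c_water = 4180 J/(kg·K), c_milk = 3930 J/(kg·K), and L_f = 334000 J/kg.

T_f ≈ 27.5 °C

Setting the total heat transfer to zero:
warm ice to 0 °C: 0.084·2090·(0 − (-22.3)) = 3915; latent heat to melt: 0.084·334000 = 28056; meltwater 0→T: 0.084·4180·T = 351.12 T; milk cools: 1.46·3930·(T − 34.8) = 5737.8(T − 34.8)
6088.9 T = 199675 − 31971 = 167704
T ≈ 27.54 °C (positive, so assuming full melt was valid).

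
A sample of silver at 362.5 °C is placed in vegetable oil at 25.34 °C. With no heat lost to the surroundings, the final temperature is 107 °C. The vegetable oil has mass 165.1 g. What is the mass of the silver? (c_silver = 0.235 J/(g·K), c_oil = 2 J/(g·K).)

Heat lost by the silver = heat gained by the oil:
m·0.235·(362.5 − 107) = 165.1·2·(107 − 25.34)
60.04 m = 26964  ⇒  m ≈ 449.1 g

m ≈ 449 g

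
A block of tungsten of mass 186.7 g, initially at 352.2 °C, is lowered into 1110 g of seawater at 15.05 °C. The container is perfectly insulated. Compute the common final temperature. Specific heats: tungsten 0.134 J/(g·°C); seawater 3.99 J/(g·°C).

T_f ≈ 16.9 °C

T_f is the heat-capacity-weighted average of the initial temperatures:
T_f = (25.02*352.2 + 4428.9*15.05) / (25.02 + 4428.9)
    = 75466 / 4453.9 ≈ 16.94 °C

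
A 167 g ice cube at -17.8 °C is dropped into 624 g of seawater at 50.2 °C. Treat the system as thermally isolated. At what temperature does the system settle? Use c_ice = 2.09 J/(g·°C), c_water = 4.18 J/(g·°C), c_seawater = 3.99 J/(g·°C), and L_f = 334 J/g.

Taking heat into each body as positive, Σ m c ΔT = 0:
warm ice to 0 °C: 167·2.09·(0 − (-17.8)) = 6212.7; fusion: m_ice L_f = 167·334 = 55778; meltwater 0→T: 167·4.18·T = 698.06 T; seawater cools: 624·3.99·(T − 50.2) = 2489.8(T − 50.2)
3187.8 T = 124986 − 61991 = 62995
T ≈ 19.76 °C. Since T > 0 °C, the all-ice-melts assumption holds.

T_f ≈ 19.8 °C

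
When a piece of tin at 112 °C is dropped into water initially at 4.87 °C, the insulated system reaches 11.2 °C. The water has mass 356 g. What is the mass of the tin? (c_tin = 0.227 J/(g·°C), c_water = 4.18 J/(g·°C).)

m ≈ 412 g

|Q_tin| = |Q_water|:
m·0.227·(112 − 11.2) = 356·4.18·(11.2 − 4.87)
22.88 m = 9419.5  ⇒  m ≈ 411.7 g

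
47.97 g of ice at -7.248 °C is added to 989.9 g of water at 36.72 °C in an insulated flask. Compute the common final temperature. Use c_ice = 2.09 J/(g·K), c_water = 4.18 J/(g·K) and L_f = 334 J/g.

T_f ≈ 31.2 °C

Sum of m c ΔT and latent-heat terms is zero:
warm ice to 0 °C: 47.97×2.09×(0 − (-7.248)) = 726.66
  fusion: m_ice L_f = 47.97×334 = 16022
  meltwater 0→T: 47.97×4.18×T = 200.51 T
  water: 4137.8(T − 36.72)
4338.3 T = 151939 − 16749 = 135191
T ≈ 31.16 °C. Since T > 0 °C, the all-ice-melts assumption holds.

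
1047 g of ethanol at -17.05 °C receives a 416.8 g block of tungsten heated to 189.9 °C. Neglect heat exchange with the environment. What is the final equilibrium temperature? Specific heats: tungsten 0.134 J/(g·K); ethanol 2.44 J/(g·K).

With ΣQ=0 the equilibrium temperature is the m·c-weighted mean:
T_f = (55.85*189.9 + 2554.7*(-17.05)) / (55.85 + 2554.7)
    = -32951 / 2610.5 ≈ -12.62 °C

T_f ≈ -12.6 °C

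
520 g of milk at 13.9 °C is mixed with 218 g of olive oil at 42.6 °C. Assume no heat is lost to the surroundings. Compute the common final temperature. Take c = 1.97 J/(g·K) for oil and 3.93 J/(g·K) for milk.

Taking heat into each body as positive, Σ m c ΔT = 0:
218*1.97*(T − 42.6) + 520*3.93*(T − 13.9) = 0
429.46(T − 42.6) + 2043.6(T − 13.9) = 0
2473.1 T = 46701
T = 46701 / 2473.1 = 18.9 °C

T_f ≈ 18.9 °C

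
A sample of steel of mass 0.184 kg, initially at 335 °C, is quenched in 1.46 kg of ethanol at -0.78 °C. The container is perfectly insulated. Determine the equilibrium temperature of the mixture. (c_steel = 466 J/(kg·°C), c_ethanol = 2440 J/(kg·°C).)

Set heat shed by the hot body equal to heat absorbed by the cold body:
0.184*466*(335 − T) = 1.46*2440*(T − (-0.78))
85.74(335 − T) = 3562.4(T − (-0.78))
3648.1 T = 25946  ⇒  T ≈ 7.11 °C

T_f ≈ 7.1 °C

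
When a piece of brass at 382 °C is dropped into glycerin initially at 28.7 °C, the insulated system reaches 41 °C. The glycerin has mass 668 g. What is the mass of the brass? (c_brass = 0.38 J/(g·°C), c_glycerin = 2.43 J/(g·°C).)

m ≈ 154 g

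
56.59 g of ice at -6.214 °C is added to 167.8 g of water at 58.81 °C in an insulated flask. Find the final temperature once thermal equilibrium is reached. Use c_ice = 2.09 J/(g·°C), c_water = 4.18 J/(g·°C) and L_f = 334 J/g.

Net heat exchanged in the isolated system is zero:
ice -6.214→0 °C: 56.59×2.09×6.214 = 734.95; melt ice: 56.59×334 = 18901; meltwater 0→T: 56.59×4.18×T = 236.55 T; water: 701.4(T − 58.81)
937.95 T = 41250 − 19636 = 21614
T ≈ 23.04 °C. Since T > 0 °C, the all-ice-melts assumption holds.

T_f ≈ 23.0 °C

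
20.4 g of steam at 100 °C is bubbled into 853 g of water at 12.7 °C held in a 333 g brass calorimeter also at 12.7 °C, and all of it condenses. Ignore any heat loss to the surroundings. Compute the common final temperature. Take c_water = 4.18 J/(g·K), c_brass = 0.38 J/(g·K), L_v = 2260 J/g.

T_f ≈ 26.9 °C

Sum of m c ΔT and latent-heat terms is zero:
steam→water at 100 °C releases m L_v = 20.4·2260 = 46104; condensed water 100 °C→T: 85.27(T − 100); water warms: 853·4.18·(T − 12.7) = 3565.5(T − 12.7); cup: 126.54(T − 12.7)
3777.4 T = 46104 + 8527.2 + 46889 = 101521
T ≈ 26.88 °C — below 100 °C, confirming all the steam condensed.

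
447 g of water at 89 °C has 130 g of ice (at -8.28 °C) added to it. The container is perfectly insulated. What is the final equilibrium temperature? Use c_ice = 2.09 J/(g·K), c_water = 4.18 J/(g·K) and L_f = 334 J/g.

T_f ≈ 50.0 °C

Conservation of energy gives ΣQ = 0:
warm ice to 0 °C: 130×2.09×(0 − (-8.28)) = 2249.7; latent heat to melt: 130×334 = 43420; meltwater 0→T: 130×4.18×T = 543.4 T; water: 1868.5(T − 89)
2411.9 T = 166293 − 45670 = 120623
T ≈ 50.01 °C — above 0 °C, consistent with complete melting.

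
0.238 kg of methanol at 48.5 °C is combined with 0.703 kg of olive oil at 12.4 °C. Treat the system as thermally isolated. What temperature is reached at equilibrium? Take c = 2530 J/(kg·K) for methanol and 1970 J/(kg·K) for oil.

T_f ≈ 23.3 °C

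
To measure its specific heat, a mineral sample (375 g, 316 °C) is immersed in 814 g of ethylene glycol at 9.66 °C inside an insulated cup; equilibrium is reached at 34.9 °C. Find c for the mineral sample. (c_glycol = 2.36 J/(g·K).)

c ≈ 0.46 J/(g·K)

Taking heat into each body as positive, Σ m c ΔT = 0:
375×c×(34.9 − 316) + 814×2.36×(34.9 − 9.66) = 0
-105413 c = -48487
c = -48487/-105413 ≈ 0.46 J/(g·K)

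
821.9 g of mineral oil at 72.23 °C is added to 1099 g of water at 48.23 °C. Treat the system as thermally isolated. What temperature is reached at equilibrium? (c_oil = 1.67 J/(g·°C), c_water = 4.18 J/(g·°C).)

T_f ≈ 53.8 °C

Set heat shed by the hot body equal to heat absorbed by the cold body:
821.9×1.67×(72.23 − T) = 1099×4.18×(T − 48.23)
1372.6(72.23 − T) = 4593.8(T − 48.23)
5966.4 T = 320701  ⇒  T ≈ 53.75 °C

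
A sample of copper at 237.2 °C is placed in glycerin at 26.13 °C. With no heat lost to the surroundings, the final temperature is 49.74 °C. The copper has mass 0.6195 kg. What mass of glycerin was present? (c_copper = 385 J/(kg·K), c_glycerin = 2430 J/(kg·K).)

m ≈ 0.779 kg

Conservation of energy gives ΣQ = 0:
0.6195×385×(49.74 − 237.2) + m×2430×(49.74 − 26.13) = 0
57372 m = 44711
m = 44711/57372 ≈ 0.7793 kg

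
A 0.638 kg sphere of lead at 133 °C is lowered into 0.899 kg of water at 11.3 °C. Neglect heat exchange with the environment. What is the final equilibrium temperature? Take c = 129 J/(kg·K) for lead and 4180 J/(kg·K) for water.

With ΣQ=0 the equilibrium temperature is the m·c-weighted mean:
T_f = (82.3*133 + 3757.8*11.3) / (82.3 + 3757.8)
    = 53410 / 3840.1 ≈ 13.91 °C

T_f ≈ 13.9 °C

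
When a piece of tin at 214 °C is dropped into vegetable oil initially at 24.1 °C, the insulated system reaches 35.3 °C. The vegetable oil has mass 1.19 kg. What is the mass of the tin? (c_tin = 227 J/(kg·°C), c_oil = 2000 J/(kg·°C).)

m ≈ 0.657 kg

|Q_tin| = |Q_oil|:
m·227·(214 − 35.3) = 1.19·2000·(35.3 − 24.1)
40565 m = 26656  ⇒  m ≈ 0.6571 kg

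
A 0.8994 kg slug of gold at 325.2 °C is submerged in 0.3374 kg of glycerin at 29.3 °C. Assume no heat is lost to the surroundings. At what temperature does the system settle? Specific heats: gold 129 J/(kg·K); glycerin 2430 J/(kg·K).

With ΣQ=0 the equilibrium temperature is the m·c-weighted mean:
T_f = (116.02×325.2 + 819.88×29.3) / (116.02 + 819.88)
    = 61753 / 935.9 ≈ 65.98 °C

T_f ≈ 66.0 °C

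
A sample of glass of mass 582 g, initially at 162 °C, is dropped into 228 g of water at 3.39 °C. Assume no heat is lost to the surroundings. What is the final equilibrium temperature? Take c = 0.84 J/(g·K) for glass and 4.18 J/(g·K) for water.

T_f ≈ 57.2 °C

Setting the total heat transfer to zero:
582×0.84×(T − 162) + 228×4.18×(T − 3.39) = 0
488.88(T − 162) + 953.04(T − 3.39) = 0
1441.9 T = 82429
T ≈ 57.17 °C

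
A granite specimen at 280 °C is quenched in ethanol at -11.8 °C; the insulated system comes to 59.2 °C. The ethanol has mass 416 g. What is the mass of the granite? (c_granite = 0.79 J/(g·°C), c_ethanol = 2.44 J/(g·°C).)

m ≈ 413 g

Energy conservation, ΣQ = 0:
m·0.79·(59.2 − 280) + 416·2.44·(59.2 − (-11.8)) = 0
-174.43 m = -72068
m = -72068/-174.43 ≈ 413.2 g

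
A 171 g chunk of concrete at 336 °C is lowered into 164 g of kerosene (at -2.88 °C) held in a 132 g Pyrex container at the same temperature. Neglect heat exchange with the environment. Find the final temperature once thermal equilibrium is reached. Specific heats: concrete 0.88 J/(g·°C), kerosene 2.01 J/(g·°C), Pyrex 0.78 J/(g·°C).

T_f = Σ m_i c_i T_i / Σ m_i c_i:
T_f = (150.48×336 + 329.64×(-2.88) + 102.96×(-2.88)) / (150.48 + 329.64 + 102.96)
    = 49315 / 583.08 ≈ 84.58 °C

T_f ≈ 84.6 °C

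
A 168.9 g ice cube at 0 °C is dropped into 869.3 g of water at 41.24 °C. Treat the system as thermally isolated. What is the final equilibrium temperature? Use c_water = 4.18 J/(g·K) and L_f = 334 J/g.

T_f ≈ 21.5 °C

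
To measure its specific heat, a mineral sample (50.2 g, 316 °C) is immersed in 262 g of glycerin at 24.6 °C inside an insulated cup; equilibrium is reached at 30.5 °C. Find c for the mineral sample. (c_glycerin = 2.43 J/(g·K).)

c ≈ 0.262 J/(g·K)

Heat gained plus heat lost sum to zero:
50.2·c·(30.5 − 316) + 262·2.43·(30.5 − 24.6) = 0
-14332 c = -3756.3
c = -3756.3/-14332 ≈ 0.2621 J/(g·K)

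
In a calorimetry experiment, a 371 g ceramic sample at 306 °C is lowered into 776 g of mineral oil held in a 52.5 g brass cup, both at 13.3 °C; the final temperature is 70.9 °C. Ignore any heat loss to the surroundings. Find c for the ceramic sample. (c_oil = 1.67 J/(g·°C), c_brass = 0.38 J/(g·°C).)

c ≈ 0.869 J/(g·°C)

Let T be the final temperature. ΣQ_i = 0:
371·c·(70.9 − 306) + 776·1.67·(70.9 − 13.3) + 52.5·0.38·(70.9 − 13.3) = 0
-87222 c = -75794
c = -75794/-87222 ≈ 0.869 J/(g·°C)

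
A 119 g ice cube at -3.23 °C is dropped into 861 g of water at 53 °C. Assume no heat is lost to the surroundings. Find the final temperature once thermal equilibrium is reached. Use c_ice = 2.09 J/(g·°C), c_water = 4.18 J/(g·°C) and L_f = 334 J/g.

T_f ≈ 36.7 °C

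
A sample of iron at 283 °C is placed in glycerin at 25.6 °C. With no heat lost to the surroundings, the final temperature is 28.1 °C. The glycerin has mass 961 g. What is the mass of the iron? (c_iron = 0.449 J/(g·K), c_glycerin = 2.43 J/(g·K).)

m ≈ 51 g

|Q_iron| = |Q_glycerin|:
m·0.449·(283 − 28.1) = 961·2.43·(28.1 − 25.6)
114.45 m = 5838.1  ⇒  m ≈ 51.01 g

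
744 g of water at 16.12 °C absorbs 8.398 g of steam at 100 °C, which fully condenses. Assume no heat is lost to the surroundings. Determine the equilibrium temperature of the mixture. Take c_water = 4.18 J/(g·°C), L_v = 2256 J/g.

T_f ≈ 23.1 °C

Let T be the final temperature. ΣQ_i = 0:
latent heat released on condensation: 8.398·2256 = 18946; condensed water 100 °C→T: 35.1(T − 100); original water: 3109.9(T − 16.12)
3145 T = 18946 + 3510.4 + 50132 = 72588
T ≈ 23.08 °C, under the boiling point, so the assumption holds.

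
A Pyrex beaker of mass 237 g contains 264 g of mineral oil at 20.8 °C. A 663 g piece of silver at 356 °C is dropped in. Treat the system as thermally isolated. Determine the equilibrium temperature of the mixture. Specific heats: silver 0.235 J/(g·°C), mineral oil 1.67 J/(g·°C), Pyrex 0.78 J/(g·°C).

T_f ≈ 87.6 °C

Setting the total heat transfer to zero:
663×0.235×(T − 356) + 264×1.67×(T − 20.8) + 237×0.78×(T − 20.8) = 0
155.8(T − 356) + 440.88(T − 20.8) + 184.86(T − 20.8) = 0
781.54 T = 68482
T ≈ 87.62 °C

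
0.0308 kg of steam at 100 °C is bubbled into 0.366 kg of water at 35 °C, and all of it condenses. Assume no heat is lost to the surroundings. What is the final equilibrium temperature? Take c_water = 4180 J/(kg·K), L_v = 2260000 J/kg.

T_f ≈ 82.0 °C

Heat gained plus heat lost sum to zero:
condense steam: −0.0308·2260000 = −69608; condensed water 100 °C→T: 128.74(T − 100); water warms: 0.366·4180·(T − 35) = 1529.9(T − 35)
1658.6 T = 69608 + 12874 + 53546 = 136028
T ≈ 82.01 °C (< 100 °C, so full condensation is consistent).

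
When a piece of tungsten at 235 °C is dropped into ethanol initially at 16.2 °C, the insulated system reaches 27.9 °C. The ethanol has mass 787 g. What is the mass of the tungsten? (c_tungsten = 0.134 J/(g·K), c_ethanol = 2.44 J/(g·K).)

Conservation of energy gives ΣQ = 0:
m×0.134×(27.9 − 235) + 787×2.44×(27.9 − 16.2) = 0
-27.75 m = -22467
m = -22467/-27.75 ≈ 809.6 g

m ≈ 810 g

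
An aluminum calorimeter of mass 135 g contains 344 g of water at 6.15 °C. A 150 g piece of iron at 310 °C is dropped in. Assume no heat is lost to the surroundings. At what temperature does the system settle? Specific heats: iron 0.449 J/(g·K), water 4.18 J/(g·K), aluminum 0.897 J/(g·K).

T_f ≈ 18.7 °C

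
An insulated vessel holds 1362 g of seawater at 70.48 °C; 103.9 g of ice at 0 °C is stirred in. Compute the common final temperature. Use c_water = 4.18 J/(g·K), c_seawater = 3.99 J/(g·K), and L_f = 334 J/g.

T_f ≈ 59.4 °C

Taking heat into each body as positive, Σ m c ΔT = 0:
melt ice: 103.9×334 = 34703; warm the meltwater: 434.3 T; seawater: 5434.4(T − 70.48)
5868.7 T = 383015 − 34703 = 348313
T ≈ 59.35 °C — above 0 °C, consistent with complete melting.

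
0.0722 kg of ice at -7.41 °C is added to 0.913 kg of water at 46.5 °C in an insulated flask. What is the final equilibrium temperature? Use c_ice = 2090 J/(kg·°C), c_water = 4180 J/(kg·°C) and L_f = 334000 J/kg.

T_f ≈ 37.0 °C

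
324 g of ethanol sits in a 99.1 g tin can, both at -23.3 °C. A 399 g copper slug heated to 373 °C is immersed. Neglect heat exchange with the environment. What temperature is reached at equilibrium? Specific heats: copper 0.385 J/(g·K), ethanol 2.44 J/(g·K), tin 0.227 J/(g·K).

T_f ≈ 39.7 °C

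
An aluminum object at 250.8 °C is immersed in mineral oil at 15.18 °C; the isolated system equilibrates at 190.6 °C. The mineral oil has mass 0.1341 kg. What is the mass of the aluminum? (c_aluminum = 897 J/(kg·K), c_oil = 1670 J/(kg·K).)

m ≈ 0.728 kg

|Q_aluminum| = |Q_oil|:
m×897×(250.8 − 190.6) = 0.1341×1670×(190.6 − 15.18)
53999 m = 39285  ⇒  m ≈ 0.7275 kg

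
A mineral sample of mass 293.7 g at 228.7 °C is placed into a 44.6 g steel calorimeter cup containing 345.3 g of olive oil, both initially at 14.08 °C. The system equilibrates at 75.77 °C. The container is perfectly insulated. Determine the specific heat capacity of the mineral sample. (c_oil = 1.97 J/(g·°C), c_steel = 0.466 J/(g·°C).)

c ≈ 0.963 J/(g·°C)

Taking heat into each body as positive, Σ m c ΔT = 0:
293.7·c·(75.77 − 228.7) + 345.3·1.97·(75.77 − 14.08) + 44.6·0.466·(75.77 − 14.08) = 0
-44916 c = -43246
c = -43246/-44916 ≈ 0.9628 J/(g·°C)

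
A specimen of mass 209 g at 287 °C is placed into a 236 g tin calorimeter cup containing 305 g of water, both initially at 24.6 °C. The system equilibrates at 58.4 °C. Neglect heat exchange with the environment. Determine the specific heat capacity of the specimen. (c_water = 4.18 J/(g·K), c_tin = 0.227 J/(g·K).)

Energy conservation, ΣQ = 0:
209×c×(58.4 − 287) + 305×4.18×(58.4 − 24.6) + 236×0.227×(58.4 − 24.6) = 0
-47777 c = -44902
c = -44902/-47777 ≈ 0.9398 J/(g·K)

c ≈ 0.94 J/(g·K)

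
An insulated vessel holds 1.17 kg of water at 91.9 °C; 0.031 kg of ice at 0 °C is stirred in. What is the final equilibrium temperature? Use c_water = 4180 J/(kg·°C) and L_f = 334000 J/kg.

Conservation of energy gives ΣQ = 0:
latent heat to melt: 0.031·334000 = 10354; meltwater 0→T: 0.031·4180·T = 129.58 T; water cools: 1.17·4180·(T − 91.9) = 4890.6(T − 91.9)
5020.2 T = 449446 − 10354 = 439092
T ≈ 87.47 °C. Since T > 0 °C, the all-ice-melts assumption holds.

T_f ≈ 87.5 °C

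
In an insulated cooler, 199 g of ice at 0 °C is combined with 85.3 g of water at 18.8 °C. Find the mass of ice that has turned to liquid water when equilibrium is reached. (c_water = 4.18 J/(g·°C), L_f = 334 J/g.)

m_melted ≈ 20.1 g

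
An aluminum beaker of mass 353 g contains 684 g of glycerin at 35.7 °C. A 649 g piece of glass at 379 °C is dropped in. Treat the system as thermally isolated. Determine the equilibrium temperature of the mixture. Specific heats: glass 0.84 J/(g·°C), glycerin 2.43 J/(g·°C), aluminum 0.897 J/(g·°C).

T_f ≈ 109.9 °C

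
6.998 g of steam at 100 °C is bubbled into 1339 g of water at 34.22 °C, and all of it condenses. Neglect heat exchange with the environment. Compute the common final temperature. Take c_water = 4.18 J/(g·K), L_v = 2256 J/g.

Taking heat into each body as positive, Σ m c ΔT = 0:
condense steam: −6.998·2256 = −15787; condensed water 100 °C→T: 29.25(T − 100); original water: 5597(T − 34.22)
5626.3 T = 15787 + 2925.2 + 191530 = 210243
T ≈ 37.37 °C (< 100 °C, so full condensation is consistent).

T_f ≈ 37.4 °C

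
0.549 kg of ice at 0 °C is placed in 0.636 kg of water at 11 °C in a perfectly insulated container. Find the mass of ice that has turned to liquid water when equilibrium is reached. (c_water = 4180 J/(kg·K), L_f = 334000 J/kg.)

m_melted ≈ 0.0876 kg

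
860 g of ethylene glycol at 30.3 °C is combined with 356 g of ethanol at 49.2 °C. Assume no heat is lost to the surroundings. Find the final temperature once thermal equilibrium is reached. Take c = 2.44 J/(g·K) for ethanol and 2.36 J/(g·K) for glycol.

T_f ≈ 36.0 °C

With ΣQ=0 the equilibrium temperature is the m·c-weighted mean:
T_f = (868.64×49.2 + 2029.6×30.3) / (868.64 + 2029.6)
    = 104234 / 2898.2 ≈ 35.96 °C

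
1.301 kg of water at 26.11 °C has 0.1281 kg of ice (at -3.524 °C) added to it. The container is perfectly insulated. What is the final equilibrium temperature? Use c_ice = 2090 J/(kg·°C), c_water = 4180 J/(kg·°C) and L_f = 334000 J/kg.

T_f ≈ 16.4 °C

Heat gained plus heat lost sum to zero:
ice -3.524→0 °C: 0.1281×2090×3.524 = 943.48; latent heat to melt: 0.1281×334000 = 42785; warm the meltwater: 535.46 T; water: 5438.2(T − 26.11)
5973.6 T = 141991 − 43729 = 98262
T ≈ 16.45 °C (positive, so assuming full melt was valid).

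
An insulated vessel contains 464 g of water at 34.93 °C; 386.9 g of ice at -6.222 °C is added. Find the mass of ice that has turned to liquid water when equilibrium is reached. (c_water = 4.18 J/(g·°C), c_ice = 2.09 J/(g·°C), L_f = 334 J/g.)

Heat available from the water dropping to 0 °C: 464×4.18×34.93 = 67747 J.
Warming the ice to 0 °C takes 386.9×2.09×6.222 = 5031.2 J, leaving 62716 J for melting.
To melt every bit of ice: 386.9×334 = 129225 J.
62716 J < 129225 J, so only part of the ice melts and the system sits at 0 °C.
Mass melted = 62716/334 ≈ 187.8 g.

m_melted ≈ 188 g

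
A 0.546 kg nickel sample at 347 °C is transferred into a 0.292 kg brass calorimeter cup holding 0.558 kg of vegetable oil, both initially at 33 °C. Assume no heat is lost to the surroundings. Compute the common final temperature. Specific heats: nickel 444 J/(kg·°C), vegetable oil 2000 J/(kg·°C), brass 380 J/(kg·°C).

T_f ≈ 84.8 °C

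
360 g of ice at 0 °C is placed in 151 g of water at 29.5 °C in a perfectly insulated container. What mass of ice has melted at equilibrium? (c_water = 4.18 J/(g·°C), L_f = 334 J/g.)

m_melted ≈ 55.7 g

Water can give up m c ΔT = 151×4.18×29.5 = 18620 J before reaching 0 °C.
Melting all 360 g of ice would need 360×334 = 120240 J.
Since 18620 < 120240 J, not all the ice melts; equilibrium is at 0 °C.
m_melted×334 = 18620  ⇒  m_melted ≈ 55.75 g.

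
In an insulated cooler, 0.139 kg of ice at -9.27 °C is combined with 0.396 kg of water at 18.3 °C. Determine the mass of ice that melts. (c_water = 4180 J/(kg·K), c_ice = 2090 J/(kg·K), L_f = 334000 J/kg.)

Cooling the water to 0 °C releases 0.396×4180×18.3 = 30292 J.
Warming the ice to 0 °C takes 0.139×2090×9.27 = 2693 J, leaving 27599 J for melting.
Fully melting the ice requires m_ice L_f = 0.139×334000 = 46426 J.
Since 27599 < 46426 J, not all the ice melts; equilibrium is at 0 °C.
Mass melted = 27599/334000 ≈ 0.08263 kg.

m_melted ≈ 0.0826 kg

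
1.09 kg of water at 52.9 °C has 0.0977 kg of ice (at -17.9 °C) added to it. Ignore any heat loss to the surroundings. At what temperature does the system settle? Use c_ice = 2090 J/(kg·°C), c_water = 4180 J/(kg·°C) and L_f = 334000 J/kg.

Heat gained plus heat lost sum to zero:
ice -17.9→0 °C: 0.0977·2090·17.9 = 3655.1
  melt ice: 0.0977·334000 = 32632
  meltwater 0→T: 0.0977·4180·T = 408.39 T
  water: 4556.2(T − 52.9)
4964.6 T = 241023 − 36287 = 204736
T ≈ 41.24 °C. Since T > 0 °C, the all-ice-melts assumption holds.

T_f ≈ 41.2 °C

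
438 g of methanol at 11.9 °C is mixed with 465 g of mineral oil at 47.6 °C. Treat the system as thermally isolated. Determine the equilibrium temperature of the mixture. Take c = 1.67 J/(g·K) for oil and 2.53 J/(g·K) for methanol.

T_f is the heat-capacity-weighted average of the initial temperatures:
T_f = (776.55·47.6 + 1108.1·11.9) / (776.55 + 1108.1)
    = 50151 / 1884.7 ≈ 26.61 °C

T_f ≈ 26.6 °C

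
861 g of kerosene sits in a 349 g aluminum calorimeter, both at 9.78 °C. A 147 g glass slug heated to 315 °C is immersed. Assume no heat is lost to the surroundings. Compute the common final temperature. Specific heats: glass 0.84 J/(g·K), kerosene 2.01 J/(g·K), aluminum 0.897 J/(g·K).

Net heat exchanged in the isolated system is zero:
147·0.84·(T − 315) + 861·2.01·(T − 9.78) + 349·0.897·(T − 9.78) = 0
2167.1 T = 58883
T ≈ 27.17 °C

T_f ≈ 27.2 °C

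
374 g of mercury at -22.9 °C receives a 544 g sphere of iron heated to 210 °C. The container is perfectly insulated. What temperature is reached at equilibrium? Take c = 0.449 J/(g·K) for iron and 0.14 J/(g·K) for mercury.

T_f ≈ 168.9 °C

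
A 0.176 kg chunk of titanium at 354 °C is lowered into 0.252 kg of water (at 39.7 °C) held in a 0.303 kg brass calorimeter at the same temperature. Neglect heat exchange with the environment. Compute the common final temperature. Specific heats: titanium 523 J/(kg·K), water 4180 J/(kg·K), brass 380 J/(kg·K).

Setting the total heat transfer to zero:
0.176*523*(T − 354) + 0.252*4180*(T − 39.7) + 0.303*380*(T − 39.7) = 0
92.05(T − 354) + 1053.4(T − 39.7) + 115.14(T − 39.7) = 0
(92.05 + 1053.4 + 115.14) T = 92.05*354 + 1053.4*39.7 + 115.14*39.7
T = 78974/1260.5 ≈ 62.65 °C

T_f ≈ 62.7 °C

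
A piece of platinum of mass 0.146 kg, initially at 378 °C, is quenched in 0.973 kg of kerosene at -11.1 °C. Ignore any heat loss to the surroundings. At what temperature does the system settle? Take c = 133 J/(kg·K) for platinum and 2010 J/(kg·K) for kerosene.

T_f ≈ -7.3 °C

Setting the total heat transfer to zero:
0.146·133·(T − 378) + 0.973·2010·(T − (-11.1)) = 0
(19.42 + 1955.7) T = 19.42·378 + 1955.7·(-11.1)
T = -14369 / 1975.1 = -7.27 °C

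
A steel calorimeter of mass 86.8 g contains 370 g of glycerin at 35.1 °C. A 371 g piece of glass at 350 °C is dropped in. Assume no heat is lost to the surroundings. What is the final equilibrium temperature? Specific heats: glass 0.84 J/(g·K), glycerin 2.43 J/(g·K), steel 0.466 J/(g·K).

Energy conservation, ΣQ = 0:
371*0.84*(T − 350) + 370*2.43*(T − 35.1) + 86.8*0.466*(T − 35.1) = 0
311.64(T − 350) + 899.1(T − 35.1) + 40.45(T − 35.1) = 0
1251.2 T = 142052
T ≈ 113.53 °C

T_f ≈ 113.5 °C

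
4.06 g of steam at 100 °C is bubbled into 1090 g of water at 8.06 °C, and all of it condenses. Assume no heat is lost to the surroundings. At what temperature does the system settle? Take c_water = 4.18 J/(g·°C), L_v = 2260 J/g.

Energy conservation, ΣQ = 0:
condense steam: −4.06·2260 = −9175.6; condensate cools 100→T: 4.06·4.18·(T − 100) = 16.97(T − 100); original water: 4556.2(T − 8.06)
4573.2 T = 9175.6 + 1697.1 + 36723 = 47596
T ≈ 10.41 °C — below 100 °C, confirming all the steam condensed.

T_f ≈ 10.4 °C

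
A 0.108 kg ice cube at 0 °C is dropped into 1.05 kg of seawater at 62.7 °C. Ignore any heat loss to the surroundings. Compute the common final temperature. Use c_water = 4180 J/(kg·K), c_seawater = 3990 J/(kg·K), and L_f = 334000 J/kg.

T_f ≈ 48.8 °C

Let T be the final temperature. ΣQ_i = 0:
melt ice: 0.108×334000 = 36072; meltwater 0→T: 0.108×4180×T = 451.44 T; seawater cools: 1.05×3990×(T − 62.7) = 4189.5(T − 62.7)
4640.9 T = 262682 − 36072 = 226610
T ≈ 48.83 °C (positive, so assuming full melt was valid).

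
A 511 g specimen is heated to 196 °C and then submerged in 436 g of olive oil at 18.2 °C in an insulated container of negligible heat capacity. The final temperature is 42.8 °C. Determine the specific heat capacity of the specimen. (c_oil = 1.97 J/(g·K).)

c ≈ 0.27 J/(g·K)

Taking heat into each body as positive, Σ m c ΔT = 0:
511·c·(42.8 − 196) + 436·1.97·(42.8 − 18.2) = 0
-78285 c = -21129
c = -21129/-78285 ≈ 0.2699 J/(g·K)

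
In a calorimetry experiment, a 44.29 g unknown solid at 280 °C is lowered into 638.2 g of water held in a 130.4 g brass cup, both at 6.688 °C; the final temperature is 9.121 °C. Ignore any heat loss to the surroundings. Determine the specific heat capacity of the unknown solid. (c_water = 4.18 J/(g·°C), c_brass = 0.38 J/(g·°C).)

c ≈ 0.551 J/(g·°C)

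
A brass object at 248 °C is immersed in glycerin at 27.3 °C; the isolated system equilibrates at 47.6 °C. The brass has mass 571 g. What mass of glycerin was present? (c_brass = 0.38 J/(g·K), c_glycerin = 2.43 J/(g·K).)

m ≈ 881 g

Taking heat into each body as positive, Σ m c ΔT = 0:
571·0.38·(47.6 − 248) + m·2.43·(47.6 − 27.3) = 0
49.33 m = 43483
m = 43483/49.33 ≈ 881.5 g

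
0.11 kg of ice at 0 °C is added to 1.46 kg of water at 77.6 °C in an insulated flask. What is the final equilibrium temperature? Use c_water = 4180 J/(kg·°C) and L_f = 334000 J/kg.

Energy conservation, ΣQ = 0:
melt ice: 0.11·334000 = 36740; warm the meltwater: 459.8 T; water cools: 1.46·4180·(T − 77.6) = 6102.8(T − 77.6)
6562.6 T = 473577 − 36740 = 436837
T ≈ 66.56 °C — above 0 °C, consistent with complete melting.

T_f ≈ 66.6 °C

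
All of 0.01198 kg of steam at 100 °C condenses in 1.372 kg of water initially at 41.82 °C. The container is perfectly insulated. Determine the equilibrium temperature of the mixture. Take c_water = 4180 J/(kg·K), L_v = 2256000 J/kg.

Let T be the final temperature. ΣQ_i = 0:
condense steam: −0.01198·2256000 = −27027
  condensed water 100 °C→T: 50.08(T − 100)
  original water: 5735(T − 41.82)
5785 T = 27027 + 5007.6 + 239836 = 271871
T ≈ 47.00 °C, under the boiling point, so the assumption holds.

T_f ≈ 47.0 °C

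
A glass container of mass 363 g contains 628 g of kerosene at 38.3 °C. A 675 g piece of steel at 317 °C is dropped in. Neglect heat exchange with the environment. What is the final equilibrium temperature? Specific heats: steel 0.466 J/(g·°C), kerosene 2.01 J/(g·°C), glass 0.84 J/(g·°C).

Taking heat into each body as positive, Σ m c ΔT = 0:
675×0.466×(T − 317) + 628×2.01×(T − 38.3) + 363×0.84×(T − 38.3) = 0
314.55(T − 317) + 1262.3(T − 38.3) + 304.92(T − 38.3) = 0
1881.8 T = 159736
T = 159736 / 1881.8 = 84.9 °C

T_f ≈ 84.9 °C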